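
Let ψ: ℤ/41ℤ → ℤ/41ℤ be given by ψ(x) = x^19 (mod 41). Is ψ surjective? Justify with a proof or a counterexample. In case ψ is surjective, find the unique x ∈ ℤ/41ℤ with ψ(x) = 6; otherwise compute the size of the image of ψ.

34

Since 41 is prime, the nonzero elements of ℤ/41ℤ form a cyclic group of order 40.
As gcd(19, 40) = 1, raising to the 19th power is a bijection on this group: if x_1^19 ≡ x_2^19 then (x_1x_2^{−1})^19 = 1, and the only element of order dividing gcd(19, 40) = 1 is 1, so x_1 = x_2.
With ψ(0) = 0 this makes ψ injective on all of ℤ/41ℤ, hence bijective (finite equal-size domain and codomain). In particular ψ is surjective.
Since ψ is surjective, we find the preimage of 6. The inverse of x ↦ x^19 on (ℤ/41ℤ)^× is x ↦ x^19, because 19·19 = 361 = 9·40 + 1 ≡ 1 (mod 40) and x^{40} = 1 for x ≠ 0 (Fermat). So ψ⁻¹(6) = 6^19 mod 41.
Repeated squaring mod 41: 6^1 ≡ 6, 6^2 ≡ 6² = 36, 6^4 ≡ 36² = 1296 ≡ 25, 6^8 ≡ 25² = 625 ≡ 10, 6^16 ≡ 10² = 100 ≡ 18. Since 19 = 16 + 2 + 1, 6^19 ≡ 18·36·6: 18·36 = 648 ≡ 33, then 33·6 = 198 ≡ 34. So 6^19 ≡ 34 (mod 41).
Hence ψ⁻¹(6) = 34.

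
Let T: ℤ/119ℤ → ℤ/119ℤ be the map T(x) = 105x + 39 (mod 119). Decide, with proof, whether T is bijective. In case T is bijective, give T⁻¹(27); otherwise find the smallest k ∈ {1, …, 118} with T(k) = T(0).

17

Recall that injectivity means: for all u, v in the domain, T(u) = T(v) implies u = v.
We have gcd(105, 119) = 7 > 1. Taking u = 0 and v = 17: T(0) = 39 and T(17) = 105·17 + 39 = 1824 ≡ 39 (mod 119).
So T(0) = T(17) while 0 ≠ 17, so T is not injective, hence not bijective.
Since T is not bijective, we find the least positive k with T(k) = T(0): this means 105k ≡ 0 (mod 119), i.e. 119 ∣ 105k. Since gcd(105, 119) = 7, dividing through by 7 this holds exactly when 17 ∣ 15k, and as gcd(15, 17) = 1, exactly when 17 ∣ k.
The smallest positive such k is 17.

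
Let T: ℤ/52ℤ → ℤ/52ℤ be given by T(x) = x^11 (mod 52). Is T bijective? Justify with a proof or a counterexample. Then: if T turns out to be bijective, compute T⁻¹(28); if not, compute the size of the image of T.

T(0) = 0^11 = 0.
T(26): Repeated squaring mod 52: 26^1 ≡ 26, 26^2 ≡ 26² = 676 ≡ 0, 26^4 ≡ 0² = 0, 26^8 ≡ 0² = 0. Since 11 = 8 + 2 + 1, 26^11 ≡ 0·0·26: 0·0 = 0, then 0·26 = 0. So 26^11 ≡ 0 (mod 52).
So T(0) = T(26) = 0 while 0 ≠ 26, hence T is not injective, hence not bijective.
Since T is not bijective, we determine |image(T)|. Computing x^11 mod 52 for each x (by repeated squaring, reducing mod 52 at every step), the values T(0), T(1), …, T(51) are: 0, 1, 20, 35, 36, 21, 24, 15, 44, 29, 4, 19, 12, 13, 40, 7, 48, 49, 8, 11, 28, 5, 16, 43, 32, 25, 0, 27, 20, 9, 36, 47, 24, 41, 44, 3, 4, 45, 12, 39, 40, 33, 48, 23, 8, 37, 28, 31, 16, 17, 32, 51.
The distinct values are {0, 1, 3, 4, 5, 7, 8, 9, 11, 12, 13, 15, 16, 17, 19, 20, 21, 23, 24, 25, 27, 28, 29, 31, 32, 33, 35, 36, 37, 39, 40, 41, 43, 44, 45, 47, 48, 49, 51}; there are 39 of them.

39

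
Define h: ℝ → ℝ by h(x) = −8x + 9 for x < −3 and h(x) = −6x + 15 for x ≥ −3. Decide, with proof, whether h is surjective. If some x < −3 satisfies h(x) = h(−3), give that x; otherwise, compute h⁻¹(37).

-7/2

Both pieces are strictly decreasing (slopes −8 and −6), so each is injective on its own interval.
The left piece maps (−∞, −3) onto (33, ∞); the right piece maps [−3, ∞) onto (−∞, 33].
These images together cover ℝ, so h is surjective.
Because the two images are disjoint, no x < −3 has h(x) = h(−3), so we compute h⁻¹(37): 37 lies in (33, ∞), so solve −8x + 9 = 37: x = (37 − 9)/(−8) = −7/2.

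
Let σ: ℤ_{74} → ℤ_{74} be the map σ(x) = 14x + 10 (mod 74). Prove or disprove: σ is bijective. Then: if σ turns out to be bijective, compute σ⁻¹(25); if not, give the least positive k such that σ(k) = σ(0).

We have gcd(14, 74) = 2 > 1. Taking a = 0 and b = 37: σ(0) = 10 and σ(37) = 14·37 + 10 = 528 ≡ 10 (mod 74).
So σ(0) = σ(37) while 0 ≠ 37, so σ is not injective, hence not bijective.
Since σ is not bijective, we find the least positive k with σ(k) = σ(0): this means 14k ≡ 0 (mod 74), i.e. 74 ∣ 14k. Since gcd(14, 74) = 2, dividing through by 2 this holds exactly when 37 ∣ 7k, and as gcd(7, 37) = 1, exactly when 37 ∣ k.
The smallest positive such k is 37.

37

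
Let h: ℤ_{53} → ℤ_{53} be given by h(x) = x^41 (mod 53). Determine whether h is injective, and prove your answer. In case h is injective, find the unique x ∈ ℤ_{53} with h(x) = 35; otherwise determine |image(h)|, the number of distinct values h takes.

19

Since 53 is prime, the nonzero elements of ℤ_{53} form a cyclic group of order 52.
As gcd(41, 52) = 1, raising to the 41st power is a bijection on this group: if u^41 ≡ v^41 then (uv^{−1})^41 = 1, and the only element of order dividing gcd(41, 52) = 1 is 1, so u = v.
With h(0) = 0 this makes h injective on all of ℤ_{53}, hence bijective (finite equal-size domain and codomain). In particular h is injective.
Since h is injective, we find the preimage of 35. The inverse of x ↦ x^41 on (ℤ_{53})^× is x ↦ x^33, because 41·33 = 1353 = 26·52 + 1 ≡ 1 (mod 52) and x^{52} = 1 for x ≠ 0 (Fermat). So h⁻¹(35) = 35^33 mod 53.
Repeated squaring mod 53: 35^1 ≡ 35, 35^2 ≡ 35² = 1225 ≡ 6, 35^4 ≡ 6² = 36, 35^8 ≡ 36² = 1296 ≡ 24, 35^16 ≡ 24² = 576 ≡ 46, 35^32 ≡ 46² = 2116 ≡ 49. Since 33 = 32 + 1, 35^33 ≡ 49·35: 49·35 = 1715 ≡ 19. So 35^33 ≡ 19 (mod 53).
Hence h⁻¹(35) = 19.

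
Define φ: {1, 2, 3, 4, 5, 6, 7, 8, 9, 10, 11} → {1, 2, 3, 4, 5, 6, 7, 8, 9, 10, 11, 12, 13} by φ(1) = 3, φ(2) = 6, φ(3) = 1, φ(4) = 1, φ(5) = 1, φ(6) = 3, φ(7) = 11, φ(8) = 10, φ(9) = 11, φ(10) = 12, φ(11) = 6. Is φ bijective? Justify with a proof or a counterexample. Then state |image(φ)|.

φ(3) = 1 = φ(4) with 3 ≠ 4, so φ is not injective, hence not bijective.
The image of φ is {1, 3, 6, 10, 11, 12}, which has 6 elements.

6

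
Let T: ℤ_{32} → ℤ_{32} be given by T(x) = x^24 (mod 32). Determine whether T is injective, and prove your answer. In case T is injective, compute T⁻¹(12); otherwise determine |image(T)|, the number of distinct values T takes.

2

T(0) = 0^24 = 0.
T(2): Repeated squaring mod 32: 2^1 ≡ 2, 2^2 ≡ 2² = 4, 2^4 ≡ 4² = 16, 2^8 ≡ 16² = 256 ≡ 0, 2^16 ≡ 0² = 0. Since 24 = 16 + 8, 2^24 ≡ 0·0: 0·0 = 0. So 2^24 ≡ 0 (mod 32).
So T(0) = T(2) = 0 while 0 ≠ 2, hence T is not injective.
Since T is not injective, we determine |image(T)|. Computing x^24 mod 32 for each x (by repeated squaring, reducing mod 32 at every step), the values T(0), T(1), …, T(31) are: 0, 1, 0, 1, 0, 1, 0, 1, 0, 1, 0, 1, 0, 1, 0, 1, 0, 1, 0, 1, 0, 1, 0, 1, 0, 1, 0, 1, 0, 1, 0, 1.
The distinct values are {0, 1}; there are 2 of them.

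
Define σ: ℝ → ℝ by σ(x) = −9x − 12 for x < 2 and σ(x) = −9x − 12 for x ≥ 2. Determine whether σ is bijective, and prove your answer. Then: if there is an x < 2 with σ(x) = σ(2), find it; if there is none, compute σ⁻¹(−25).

Both pieces are strictly decreasing (slopes −9 and −9), so each is injective on its own interval.
The left piece maps (−∞, 2) onto (−30, ∞); the right piece maps [2, ∞) onto (−∞, −30].
Since −30 = −30, the images partition ℝ: σ is injective and surjective, hence bijective.
Because the two images are disjoint, no x < 2 has σ(x) = σ(2), so we compute σ⁻¹(−25): −25 lies in (−30, ∞), so solve −9x − 12 = −25: x = (−25 + 12)/(−9) = 13/9.

13/9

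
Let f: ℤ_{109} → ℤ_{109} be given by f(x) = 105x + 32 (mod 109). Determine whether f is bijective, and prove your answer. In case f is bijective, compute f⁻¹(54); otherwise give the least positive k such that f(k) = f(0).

Recall that f is injective when f(s) = f(t) forces s = t.
If f(s) = f(t), then 105s ≡ 105t (mod 109). Because gcd(105, 109) = 1, we may cancel 105 to get s ≡ t (mod 109).
We now compute 105⁻¹ mod 109 explicitly. Euclid's algorithm: 109 = 1·105 + 4, 105 = 26·4 + 1; back-substituting gives 1 = 27·105 − 26·109, so 105⁻¹ ≡ 27 (mod 109).
Then y ↦ 27(y − 32) is a two-sided inverse to f, so every y ∈ ℤ_{109} has a preimage.
Hence f is bijective.
Since f is bijective, we compute f⁻¹(54): solve 105x + 32 ≡ 54 (mod 109), i.e. 105x ≡ 22 (mod 109).
Multiplying by 105⁻¹ = 27 gives x ≡ 27·22 = 594 = 5·109 + 49 ≡ 49 (mod 109).
Check: f(49) = 105·49 + 32 = 5177 = 47·109 + 54 ≡ 54 (mod 109).

49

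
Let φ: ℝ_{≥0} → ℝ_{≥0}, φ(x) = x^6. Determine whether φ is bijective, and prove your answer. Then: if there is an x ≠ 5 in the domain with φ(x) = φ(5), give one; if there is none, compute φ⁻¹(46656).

On ℝ_{≥0}, x ↦ x^6 is strictly increasing (injective) and for any y ∈ ℝ_{≥0} the 6th root y^{1/6} lies in ℝ_{≥0} (surjective). So φ is bijective.
Since x ↦ x^6 is strictly increasing on ℝ_{≥0}, it is injective there, so no x ≠ 5 in the domain has φ(x) = φ(5). We therefore compute φ⁻¹(46656) = 46656^{1/6} = 6 (indeed 6^6 = 46656).

6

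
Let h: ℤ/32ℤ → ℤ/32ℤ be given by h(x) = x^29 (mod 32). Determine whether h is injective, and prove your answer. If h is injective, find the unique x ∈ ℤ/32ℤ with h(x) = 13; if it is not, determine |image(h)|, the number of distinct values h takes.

h(0) = 0^29 = 0.
h(2): Repeated squaring mod 32: 2^1 ≡ 2, 2^2 ≡ 2² = 4, 2^4 ≡ 4² = 16, 2^8 ≡ 16² = 256 ≡ 0, 2^16 ≡ 0² = 0. Since 29 = 16 + 8 + 4 + 1, 2^29 ≡ 0·0·16·2: 0·0 = 0, then 0·16 = 0, then 0·2 = 0. So 2^29 ≡ 0 (mod 32).
So h(0) = h(2) = 0 while 0 ≠ 2, therefore h is not injective.
Since h is not injective, we determine |image(h)|. Computing x^29 mod 32 for each x (by repeated squaring, reducing mod 32 at every step), the values h(0), h(1), …, h(31) are: 0, 1, 0, 19, 0, 21, 0, 7, 0, 9, 0, 27, 0, 29, 0, 15, 0, 17, 0, 3, 0, 5, 0, 23, 0, 25, 0, 11, 0, 13, 0, 31.
The distinct values are {0, 1, 3, 5, 7, 9, 11, 13, 15, 17, 19, 21, 23, 25, 27, 29, 31}; there are 17 of them.

17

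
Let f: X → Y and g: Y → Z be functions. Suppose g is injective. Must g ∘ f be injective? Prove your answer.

No. Take X = {1, 2}, Y = Z = {1, 2, 3}, f(1) = f(2) = 1, and g = identity (injective).
Then (g ∘ f)(1) = (g ∘ f)(2) = 1 with 1 ≠ 2, so g ∘ f is not injective.

not injective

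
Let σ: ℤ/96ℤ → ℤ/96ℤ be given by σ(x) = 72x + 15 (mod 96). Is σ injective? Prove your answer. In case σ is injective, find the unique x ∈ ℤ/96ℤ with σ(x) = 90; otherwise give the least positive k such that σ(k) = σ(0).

Recall: injectivity means: for all s, t in the domain, σ(s) = σ(t) implies s = t.
We have gcd(72, 96) = 24 > 1. Taking s = 0 and t = 4: σ(0) = 15 and σ(4) = 72·4 + 15 = 303 ≡ 15 (mod 96).
So σ(0) = σ(4) while 0 ≠ 4, so σ is not injective.
Since σ is not injective, we find the least positive k with σ(k) = σ(0): this means 72k ≡ 0 (mod 96), i.e. 96 ∣ 72k. Since gcd(72, 96) = 24, dividing through by 24 this holds exactly when 4 ∣ 3k, and as gcd(3, 4) = 1, exactly when 4 ∣ k.
The smallest positive such k is 4.

4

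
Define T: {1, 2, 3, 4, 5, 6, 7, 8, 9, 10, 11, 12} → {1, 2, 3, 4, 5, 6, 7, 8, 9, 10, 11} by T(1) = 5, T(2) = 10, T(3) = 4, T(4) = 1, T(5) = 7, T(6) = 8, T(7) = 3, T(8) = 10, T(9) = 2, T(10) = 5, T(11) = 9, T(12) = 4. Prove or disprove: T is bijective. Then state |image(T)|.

9

T(2) = 10 = T(8) with 2 ≠ 8, so T is not injective, hence not bijective.
The image of T is {1, 2, 3, 4, 5, 7, 8, 9, 10}, which has 9 elements.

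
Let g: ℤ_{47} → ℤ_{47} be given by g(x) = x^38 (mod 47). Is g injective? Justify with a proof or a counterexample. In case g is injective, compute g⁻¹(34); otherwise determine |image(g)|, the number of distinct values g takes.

24

g(23): Repeated squaring mod 47: 23^1 ≡ 23, 23^2 ≡ 23² = 529 ≡ 12, 23^4 ≡ 12² = 144 ≡ 3, 23^8 ≡ 3² = 9, 23^16 ≡ 9² = 81 ≡ 34, 23^32 ≡ 34² = 1156 ≡ 28. Since 38 = 32 + 4 + 2, 23^38 ≡ 28·3·12: 28·3 = 84 ≡ 37, then 37·12 = 444 ≡ 21. So 23^38 ≡ 21 (mod 47).
g(24): Repeated squaring mod 47: 24^1 ≡ 24, 24^2 ≡ 24² = 576 ≡ 12, 24^4 ≡ 12² = 144 ≡ 3, 24^8 ≡ 3² = 9, 24^16 ≡ 9² = 81 ≡ 34, 24^32 ≡ 34² = 1156 ≡ 28. Since 38 = 32 + 4 + 2, 24^38 ≡ 28·3·12: 28·3 = 84 ≡ 37, then 37·12 = 444 ≡ 21. So 24^38 ≡ 21 (mod 47).
So g(23) = g(24) = 21 while 23 ≠ 24, therefore g is not injective.
Since g is not injective, we determine |image(g)|. Computing x^38 mod 47 for each x (by repeated squaring, reducing mod 47 at every step), the values g(0), g(1), …, g(46) are: 0, 1, 9, 42, 34, 6, 2, 3, 24, 25, 7, 4, 18, 14, 27, 17, 28, 12, 37, 8, 16, 32, 36, 21, 21, 36, 32, 16, 8, 37, 12, 28, 17, 27, 14, 18, 4, 7, 25, 24, 3, 2, 6, 34, 42, 9, 1.
The distinct values are {0, 1, 2, 3, 4, 6, 7, 8, 9, 12, 14, 16, 17, 18, 21, 24, 25, 27, 28, 32, 34, 36, 37, 42}; there are 24 of them.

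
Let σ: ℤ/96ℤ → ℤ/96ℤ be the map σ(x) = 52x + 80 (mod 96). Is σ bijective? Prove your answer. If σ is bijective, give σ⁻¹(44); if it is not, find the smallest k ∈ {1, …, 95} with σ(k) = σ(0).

24

We have gcd(52, 96) = 4 > 1. Taking x_1 = 0 and x_2 = 24: σ(0) = 80 and σ(24) = 52·24 + 80 = 1328 ≡ 80 (mod 96).
So σ(0) = σ(24) while 0 ≠ 24, hence σ is not injective, hence not bijective.
Since σ is not bijective, we find the least positive k with σ(k) = σ(0): this means 52k ≡ 0 (mod 96), i.e. 96 ∣ 52k. Since gcd(52, 96) = 4, dividing through by 4 this holds exactly when 24 ∣ 13k, and as gcd(13, 24) = 1, exactly when 24 ∣ k.
The smallest positive such k is 24.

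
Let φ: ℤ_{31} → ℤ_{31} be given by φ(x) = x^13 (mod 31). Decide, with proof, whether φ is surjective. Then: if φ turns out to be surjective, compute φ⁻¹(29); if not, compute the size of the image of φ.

27

Since 31 is prime, the nonzero elements of ℤ_{31} form a cyclic group of order 30.
As gcd(13, 30) = 1, raising to the 13th power is a bijection on this group: if u^13 ≡ v^13 then (uv^{−1})^13 = 1, and the only element of order dividing gcd(13, 30) = 1 is 1, so u = v.
With φ(0) = 0 this makes φ injective on all of ℤ_{31}, hence bijective (finite equal-size domain and codomain). In particular φ is surjective.
Since φ is surjective, we find the preimage of 29. The inverse of x ↦ x^13 on (ℤ_{31})^× is x ↦ x^7, because 13·7 = 91 = 3·30 + 1 ≡ 1 (mod 30) and x^{30} = 1 for x ≠ 0 (Fermat). So φ⁻¹(29) = 29^7 mod 31.
Repeated squaring mod 31: 29^1 ≡ 29, 29^2 ≡ 29² = 841 ≡ 4, 29^4 ≡ 4² = 16. Since 7 = 4 + 2 + 1, 29^7 ≡ 16·4·29: 16·4 = 64 ≡ 2, then 2·29 = 58 ≡ 27. So 29^7 ≡ 27 (mod 31).
Hence φ⁻¹(29) = 27.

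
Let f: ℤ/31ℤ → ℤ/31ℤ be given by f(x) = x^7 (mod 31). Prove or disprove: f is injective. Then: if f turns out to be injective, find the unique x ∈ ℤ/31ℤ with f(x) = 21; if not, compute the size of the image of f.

Since 31 is prime, the nonzero elements of ℤ/31ℤ form a cyclic group of order 30.
As gcd(7, 30) = 1, raising to the 7th power is a bijection on this group: if u^7 ≡ v^7 then (uv^{−1})^7 = 1, and the only element of order dividing gcd(7, 30) = 1 is 1, so u = v.
With f(0) = 0 this makes f injective on all of ℤ/31ℤ, hence bijective (finite equal-size domain and codomain). In particular f is injective.
Since f is injective, we find the preimage of 21. The inverse of x ↦ x^7 on (ℤ/31ℤ)^× is x ↦ x^13, because 7·13 = 91 = 3·30 + 1 ≡ 1 (mod 30) and x^{30} = 1 for x ≠ 0 (Fermat). So f⁻¹(21) = 21^13 mod 31.
Repeated squaring mod 31: 21^1 ≡ 21, 21^2 ≡ 21² = 441 ≡ 7, 21^4 ≡ 7² = 49 ≡ 18, 21^8 ≡ 18² = 324 ≡ 14. Since 13 = 8 + 4 + 1, 21^13 ≡ 14·18·21: 14·18 = 252 ≡ 4, then 4·21 = 84 ≡ 22. So 21^13 ≡ 22 (mod 31).
Hence f⁻¹(21) = 22.

22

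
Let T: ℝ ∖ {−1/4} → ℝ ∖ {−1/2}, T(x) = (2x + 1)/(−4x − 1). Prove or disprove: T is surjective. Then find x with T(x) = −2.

-1/6

For any y ≠ −1/2, solving y(−4x − 1) = 2x + 1 for x gives a well-defined x ≠ −1/4. So T is surjective.
Solving T(x) = −2: cross-multiplying gives 2x + 1 = −2(−4x − 1), which rearranges to −6x = 1, so x = −1/6.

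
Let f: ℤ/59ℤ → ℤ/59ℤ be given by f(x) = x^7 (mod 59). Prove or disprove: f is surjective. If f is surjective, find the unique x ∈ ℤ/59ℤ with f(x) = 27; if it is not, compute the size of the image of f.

Since 59 is prime, the nonzero elements of ℤ/59ℤ form a cyclic group of order 58.
As gcd(7, 58) = 1, raising to the 7th power is a bijection on this group: if x_1^7 ≡ x_2^7 then (x_1x_2^{−1})^7 = 1, and the only element of order dividing gcd(7, 58) = 1 is 1, so x_1 = x_2.
With f(0) = 0 this makes f injective on all of ℤ/59ℤ, hence bijective (finite equal-size domain and codomain). In particular f is surjective.
Since f is surjective, we find the preimage of 27. The inverse of x ↦ x^7 on (ℤ/59ℤ)^× is x ↦ x^25, because 7·25 = 175 = 3·58 + 1 ≡ 1 (mod 58) and x^{58} = 1 for x ≠ 0 (Fermat). So f⁻¹(27) = 27^25 mod 59.
Repeated squaring mod 59: 27^1 ≡ 27, 27^2 ≡ 27² = 729 ≡ 21, 27^4 ≡ 21² = 441 ≡ 28, 27^8 ≡ 28² = 784 ≡ 17, 27^16 ≡ 17² = 289 ≡ 53. Since 25 = 16 + 8 + 1, 27^25 ≡ 53·17·27: 53·17 = 901 ≡ 16, then 16·27 = 432 ≡ 19. So 27^25 ≡ 19 (mod 59).
Hence f⁻¹(27) = 19.

19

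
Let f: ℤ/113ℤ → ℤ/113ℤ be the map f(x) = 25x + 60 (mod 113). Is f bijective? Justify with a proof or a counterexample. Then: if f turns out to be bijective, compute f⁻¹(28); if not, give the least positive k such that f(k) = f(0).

62

Recall: f is injective when f(x_1) = f(x_2) forces x_1 = x_2.
If f(x_1) = f(x_2), then 25x_1 ≡ 25x_2 (mod 113). Because gcd(25, 113) = 1, we may cancel 25 to get x_1 ≡ x_2 (mod 113).
We now compute 25⁻¹ mod 113 explicitly. Euclid's algorithm: 113 = 4·25 + 13, 25 = 1·13 + 12, 13 = 1·12 + 1; back-substituting gives 1 = 104·25 − 23·113, so 25⁻¹ ≡ 104 (mod 113).
Then y ↦ 104(y − 60) is a two-sided inverse to f, so every y ∈ ℤ/113ℤ has a preimage.
Thus f is bijective.
Since f is bijective, we find f⁻¹(28): we need 25x ≡ 28 − 60 ≡ 81 (mod 113). Using 25⁻¹ = 104: x ≡ 104·81 = 8424 = 74·113 + 62, so x = 62.
Check: f(62) = 25·62 + 60 = 1610 = 14·113 + 28 ≡ 28 (mod 113).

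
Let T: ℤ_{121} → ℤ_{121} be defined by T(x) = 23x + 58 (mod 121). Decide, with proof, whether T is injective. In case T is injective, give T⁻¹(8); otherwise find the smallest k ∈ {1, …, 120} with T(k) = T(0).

Recall that T is injective when T(u) = T(v) forces u = v.
If T(u) = T(v), then 23u ≡ 23v (mod 121). Because gcd(23, 121) = 1, we may cancel 23 to get u ≡ v (mod 121).
So T is injective.
We now compute 23⁻¹ mod 121 explicitly. Euclid's algorithm: 121 = 5·23 + 6, 23 = 3·6 + 5, 6 = 1·5 + 1; back-substituting gives 1 = 100·23 − 19·121, so 23⁻¹ ≡ 100 (mod 121).
Since T is injective, we compute T⁻¹(8): solve 23x + 58 ≡ 8 (mod 121), i.e. 23x ≡ 71 (mod 121).
Multiplying by 23⁻¹ = 100 gives x ≡ 100·71 = 7100 = 58·121 + 82 ≡ 82 (mod 121).
Check: T(82) = 23·82 + 58 = 1944 = 16·121 + 8 ≡ 8 (mod 121).

82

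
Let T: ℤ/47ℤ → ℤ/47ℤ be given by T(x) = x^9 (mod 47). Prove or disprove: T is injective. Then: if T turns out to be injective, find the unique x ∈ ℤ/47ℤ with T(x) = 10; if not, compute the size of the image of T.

Since 47 is prime, the nonzero elements of ℤ/47ℤ form a cyclic group of order 46.
As gcd(9, 46) = 1, raising to the 9th power is a bijection on this group: if a^9 ≡ b^9 then (ab^{−1})^9 = 1, and the only element of order dividing gcd(9, 46) = 1 is 1, so a = b.
With T(0) = 0 this makes T injective on all of ℤ/47ℤ, hence bijective (finite equal-size domain and codomain). In particular T is injective.
Since T is injective, we find the preimage of 10. The inverse of x ↦ x^9 on (ℤ/47ℤ)^× is x ↦ x^41, because 9·41 = 369 = 8·46 + 1 ≡ 1 (mod 46) and x^{46} = 1 for x ≠ 0 (Fermat). So T⁻¹(10) = 10^41 mod 47.
Repeated squaring mod 47: 10^1 ≡ 10, 10^2 ≡ 10² = 100 ≡ 6, 10^4 ≡ 6² = 36, 10^8 ≡ 36² = 1296 ≡ 27, 10^16 ≡ 27² = 729 ≡ 24, 10^32 ≡ 24² = 576 ≡ 12. Since 41 = 32 + 8 + 1, 10^41 ≡ 12·27·10: 12·27 = 324 ≡ 42, then 42·10 = 420 ≡ 44. So 10^41 ≡ 44 (mod 47).
Hence T⁻¹(10) = 44.

44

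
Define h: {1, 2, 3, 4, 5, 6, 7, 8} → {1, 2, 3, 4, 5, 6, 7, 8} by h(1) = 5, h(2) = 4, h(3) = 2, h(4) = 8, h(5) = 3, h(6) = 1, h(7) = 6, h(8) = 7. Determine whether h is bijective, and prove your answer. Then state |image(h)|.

8

The values 5, 4, 2, 8, 3, 1, 6, 7 are a permutation of {1, 2, 3, 4, 5, 6, 7, 8}: each element appears exactly once.
So h is injective and surjective, hence bijective.
The image of h is {1, 2, 3, 4, 5, 6, 7, 8}, which has 8 elements.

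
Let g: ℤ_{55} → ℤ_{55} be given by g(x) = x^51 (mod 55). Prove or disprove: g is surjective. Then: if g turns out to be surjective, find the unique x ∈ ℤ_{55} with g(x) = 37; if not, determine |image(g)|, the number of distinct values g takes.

Computing x^51 mod 55 for each x (by repeated squaring, reducing mod 55 at every step), the values g(0), g(1), …, g(54) are: 0, 1, 13, 47, 4, 5, 6, 18, 52, 9, 10, 11, 23, 2, 14, 15, 16, 28, 7, 19, 20, 21, 33, 12, 24, 25, 26, 38, 17, 29, 30, 31, 43, 22, 34, 35, 36, 48, 27, 39, 40, 41, 53, 32, 44, 45, 46, 3, 37, 49, 50, 51, 8, 42, 54.
Every element of ℤ_{55} appears exactly once in this list, so g is a bijection, and in particular surjective.
Since g is surjective, we read off the preimage of 37 from the same table: g(48) = 37, so g⁻¹(37) = 48.

48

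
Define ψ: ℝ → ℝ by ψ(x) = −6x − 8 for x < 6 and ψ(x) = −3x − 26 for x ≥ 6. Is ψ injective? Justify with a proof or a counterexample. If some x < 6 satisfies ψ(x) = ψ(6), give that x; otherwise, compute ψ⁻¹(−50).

8

Both pieces are strictly decreasing (slopes −6 and −3), so each is injective on its own interval.
The left piece maps (−∞, 6) onto (−44, ∞); the right piece maps [6, ∞) onto (−∞, −44].
These images are disjoint, so no value is attained by both pieces. So ψ is injective.
Because the two images are disjoint, no x < 6 has ψ(x) = ψ(6), so we compute ψ⁻¹(−50): −50 lies in (−∞, −44], so solve −3x − 26 = −50: x = (−50 + 26)/(−3) = 8.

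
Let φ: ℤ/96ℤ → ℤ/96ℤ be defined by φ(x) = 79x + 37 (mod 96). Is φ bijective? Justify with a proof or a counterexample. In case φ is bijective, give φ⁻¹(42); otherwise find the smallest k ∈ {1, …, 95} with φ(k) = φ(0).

If φ(u) = φ(v), then 79u ≡ 79v (mod 96). Because gcd(79, 96) = 1, we may cancel 79 to get u ≡ v (mod 96).
We now compute 79⁻¹ mod 96 explicitly. Euclid's algorithm: 96 = 1·79 + 17, 79 = 4·17 + 11, 17 = 1·11 + 6, 11 = 1·6 + 5, 6 = 1·5 + 1; back-substituting gives 1 = 79·79 − 65·96, so 79⁻¹ ≡ 79 (mod 96).
Then y ↦ 79(y − 37) is a two-sided inverse to φ, so every y ∈ ℤ/96ℤ has a preimage.
So φ is bijective.
Since φ is bijective, we find φ⁻¹(42): we need 79x ≡ 42 − 37 ≡ 5 (mod 96). Using 79⁻¹ = 79: x ≡ 79·5 = 395 = 4·96 + 11, so x = 11.
Check: φ(11) = 79·11 + 37 = 906 = 9·96 + 42 ≡ 42 (mod 96).

11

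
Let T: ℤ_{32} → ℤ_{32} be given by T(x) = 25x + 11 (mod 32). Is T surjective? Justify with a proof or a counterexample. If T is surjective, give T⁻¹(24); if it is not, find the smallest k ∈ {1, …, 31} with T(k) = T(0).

Since gcd(25, 32) = 1, 25 is invertible modulo 32. Euclid's algorithm: 32 = 1·25 + 7, 25 = 3·7 + 4, 7 = 1·4 + 3, 4 = 1·3 + 1; back-substituting gives 1 = 9·25 − 7·32, so 25⁻¹ ≡ 9 (mod 32).
For any y ∈ ℤ_{32}, x = 9(y − 11) mod 32 satisfies T(x) = 25·9(y − 11) + 11 ≡ y (since 25·9 ≡ 1 mod 32). So every y has a preimage.
Therefore T is surjective.
Since T is surjective, we compute T⁻¹(24): solve 25x + 11 ≡ 24 (mod 32), i.e. 25x ≡ 13 (mod 32).
Multiplying by 25⁻¹ = 9 gives x ≡ 9·13 = 117 = 3·32 + 21 ≡ 21 (mod 32).
Check: T(21) = 25·21 + 11 = 536 = 16·32 + 24 ≡ 24 (mod 32).

21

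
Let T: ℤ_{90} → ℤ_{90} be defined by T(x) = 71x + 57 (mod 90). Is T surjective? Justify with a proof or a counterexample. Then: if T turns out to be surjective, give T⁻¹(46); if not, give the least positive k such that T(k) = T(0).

By definition, T is surjective if every y in the codomain equals T(x) for some x in the domain.
Since gcd(71, 90) = 1, 71 is invertible modulo 90. Euclid's algorithm: 90 = 1·71 + 19, 71 = 3·19 + 14, 19 = 1·14 + 5, 14 = 2·5 + 4, 5 = 1·4 + 1; back-substituting gives 1 = 71·71 − 56·90, so 71⁻¹ ≡ 71 (mod 90).
For any y ∈ ℤ_{90}, x = 71(y − 57) mod 90 satisfies T(x) = 71·71(y − 57) + 57 ≡ y (since 71·71 ≡ 1 mod 90). So every y has a preimage.
So T is surjective.
Since T is surjective, we find T⁻¹(46): we need 71x ≡ 46 − 57 ≡ 79 (mod 90). Using 71⁻¹ = 71: x ≡ 71·79 = 5609 = 62·90 + 29, so x = 29.
Check: T(29) = 71·29 + 57 = 2116 = 23·90 + 46 ≡ 46 (mod 90).

29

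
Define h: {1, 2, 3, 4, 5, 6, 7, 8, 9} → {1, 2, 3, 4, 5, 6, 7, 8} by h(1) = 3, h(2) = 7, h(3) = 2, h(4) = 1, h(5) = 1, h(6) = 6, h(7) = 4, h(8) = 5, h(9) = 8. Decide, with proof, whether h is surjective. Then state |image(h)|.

8

Every element of the codomain has a preimage: 1 = h(4), 2 = h(3), 3 = h(1), 4 = h(7), 5 = h(8), 6 = h(6), 7 = h(2), 8 = h(9).
Thus h is surjective.
The image of h is {1, 2, 3, 4, 5, 6, 7, 8}, which has 8 elements.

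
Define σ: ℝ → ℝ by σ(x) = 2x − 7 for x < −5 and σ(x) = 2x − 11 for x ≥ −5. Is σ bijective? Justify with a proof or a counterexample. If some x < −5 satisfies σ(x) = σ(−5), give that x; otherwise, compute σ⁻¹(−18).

Both pieces are strictly increasing (slopes 2 and 2), so each is injective on its own interval.
The left piece maps (−∞, −5) onto (−∞, −17); the right piece maps [−5, ∞) onto [−21, ∞).
These images overlap. In particular σ(−5) = −21 (right piece), and solving 2x − 7 = −21 on the left piece gives x = −7 < −5.
So σ(−7) = σ(−5) with −7 ≠ −5, and σ is not injective, hence not bijective. This x = −7 is the requested value below −5.

-7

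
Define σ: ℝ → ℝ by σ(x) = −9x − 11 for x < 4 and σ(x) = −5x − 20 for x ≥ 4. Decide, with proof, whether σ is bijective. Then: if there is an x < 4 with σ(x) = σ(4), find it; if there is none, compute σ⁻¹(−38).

29/9

Both pieces are strictly decreasing (slopes −9 and −5), so each is injective on its own interval.
The left piece maps (−∞, 4) onto (−47, ∞); the right piece maps [4, ∞) onto (−∞, −40].
These images overlap. In particular σ(4) = −40 (right piece), and solving −9x − 11 = −40 on the left piece gives x = 29/9 < 4.
So σ(29/9) = σ(4) with 29/9 ≠ 4, and σ is not injective, hence not bijective. This x = 29/9 is the requested value below 4.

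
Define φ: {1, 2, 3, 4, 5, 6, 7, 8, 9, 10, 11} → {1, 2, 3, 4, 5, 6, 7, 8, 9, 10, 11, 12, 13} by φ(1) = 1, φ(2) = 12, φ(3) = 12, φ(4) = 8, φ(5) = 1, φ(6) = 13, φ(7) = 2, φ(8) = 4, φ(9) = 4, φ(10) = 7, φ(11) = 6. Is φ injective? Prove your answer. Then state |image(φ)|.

8

φ(2) = 12 = φ(3) with 2 ≠ 3, so φ is not injective.
The image of φ is {1, 2, 4, 6, 7, 8, 12, 13}, which has 8 elements.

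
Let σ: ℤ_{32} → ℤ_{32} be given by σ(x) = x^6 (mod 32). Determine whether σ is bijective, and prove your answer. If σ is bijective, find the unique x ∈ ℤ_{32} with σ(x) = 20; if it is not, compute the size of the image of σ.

5

σ(0) = 0^6 = 0.
σ(2): Repeated squaring mod 32: 2^1 ≡ 2, 2^2 ≡ 2² = 4, 2^4 ≡ 4² = 16. Since 6 = 4 + 2, 2^6 ≡ 16·4: 16·4 = 64 ≡ 0. So 2^6 ≡ 0 (mod 32).
So σ(0) = σ(2) = 0 while 0 ≠ 2, therefore σ is not injective, hence not bijective.
Since σ is not bijective, we determine |image(σ)|. Computing x^6 mod 32 for each x (by repeated squaring, reducing mod 32 at every step), the values σ(0), σ(1), …, σ(31) are: 0, 1, 0, 25, 0, 9, 0, 17, 0, 17, 0, 9, 0, 25, 0, 1, 0, 1, 0, 25, 0, 9, 0, 17, 0, 17, 0, 9, 0, 25, 0, 1.
The distinct values are {0, 1, 9, 17, 25}; there are 5 of them.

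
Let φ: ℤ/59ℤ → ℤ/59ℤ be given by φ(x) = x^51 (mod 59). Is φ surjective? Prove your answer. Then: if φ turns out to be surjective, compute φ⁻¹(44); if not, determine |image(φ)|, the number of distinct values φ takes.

Since 59 is prime, the nonzero elements of ℤ/59ℤ form a cyclic group of order 58.
As gcd(51, 58) = 1, raising to the 51st power is a bijection on this group: if a^51 ≡ b^51 then (ab^{−1})^51 = 1, and the only element of order dividing gcd(51, 58) = 1 is 1, so a = b.
With φ(0) = 0 this makes φ injective on all of ℤ/59ℤ, hence bijective (finite equal-size domain and codomain). In particular φ is surjective.
Since φ is surjective, we find the preimage of 44. The inverse of x ↦ x^51 on (ℤ/59ℤ)^× is x ↦ x^33, because 51·33 = 1683 = 29·58 + 1 ≡ 1 (mod 58) and x^{58} = 1 for x ≠ 0 (Fermat). So φ⁻¹(44) = 44^33 mod 59.
Repeated squaring mod 59: 44^1 ≡ 44, 44^2 ≡ 44² = 1936 ≡ 48, 44^4 ≡ 48² = 2304 ≡ 3, 44^8 ≡ 3² = 9, 44^16 ≡ 9² = 81 ≡ 22, 44^32 ≡ 22² = 484 ≡ 12. Since 33 = 32 + 1, 44^33 ≡ 12·44: 12·44 = 528 ≡ 56. So 44^33 ≡ 56 (mod 59).
Hence φ⁻¹(44) = 56.

56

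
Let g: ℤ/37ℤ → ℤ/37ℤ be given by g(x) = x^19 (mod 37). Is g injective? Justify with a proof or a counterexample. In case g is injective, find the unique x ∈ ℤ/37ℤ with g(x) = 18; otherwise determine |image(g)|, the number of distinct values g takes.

Since 37 is prime, the nonzero elements of ℤ/37ℤ form a cyclic group of order 36.
As gcd(19, 36) = 1, raising to the 19th power is a bijection on this group: if u^19 ≡ v^19 then (uv^{−1})^19 = 1, and the only element of order dividing gcd(19, 36) = 1 is 1, so u = v.
With g(0) = 0 this makes g injective on all of ℤ/37ℤ, hence bijective (finite equal-size domain and codomain). In particular g is injective.
Since g is injective, we find the preimage of 18. The inverse of x ↦ x^19 on (ℤ/37ℤ)^× is x ↦ x^19, because 19·19 = 361 = 10·36 + 1 ≡ 1 (mod 36) and x^{36} = 1 for x ≠ 0 (Fermat). So g⁻¹(18) = 18^19 mod 37.
Repeated squaring mod 37: 18^1 ≡ 18, 18^2 ≡ 18² = 324 ≡ 28, 18^4 ≡ 28² = 784 ≡ 7, 18^8 ≡ 7² = 49 ≡ 12, 18^16 ≡ 12² = 144 ≡ 33. Since 19 = 16 + 2 + 1, 18^19 ≡ 33·28·18: 33·28 = 924 ≡ 36, then 36·18 = 648 ≡ 19. So 18^19 ≡ 19 (mod 37).
Hence g⁻¹(18) = 19.

19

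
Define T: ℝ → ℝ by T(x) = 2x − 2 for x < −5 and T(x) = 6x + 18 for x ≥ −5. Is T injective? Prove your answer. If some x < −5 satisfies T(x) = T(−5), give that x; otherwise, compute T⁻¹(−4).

-11/3

Both pieces are strictly increasing (slopes 2 and 6), so each is injective on its own interval.
The left piece maps (−∞, −5) onto (−∞, −12); the right piece maps [−5, ∞) onto [−12, ∞).
These images are disjoint, so no value is attained by both pieces. Hence T is injective.
Because the two images are disjoint, no x < −5 has T(x) = T(−5), so we compute T⁻¹(−4): −4 lies in [−12, ∞), so solve 6x + 18 = −4: x = (−4 − 18)/6 = −11/3.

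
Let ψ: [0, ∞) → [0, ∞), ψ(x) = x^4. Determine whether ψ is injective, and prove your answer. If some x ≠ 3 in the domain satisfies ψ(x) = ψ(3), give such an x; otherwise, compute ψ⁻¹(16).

2

On [0, ∞), x ↦ x^4 is strictly increasing, so ψ(x_1) = ψ(x_2) forces x_1 = x_2. So ψ is injective.
Since x ↦ x^4 is strictly increasing on [0, ∞), it is injective there, so no x ≠ 3 in the domain has ψ(x) = ψ(3). We therefore compute ψ⁻¹(16) = 16^{1/4} = 2 (indeed 2^4 = 16).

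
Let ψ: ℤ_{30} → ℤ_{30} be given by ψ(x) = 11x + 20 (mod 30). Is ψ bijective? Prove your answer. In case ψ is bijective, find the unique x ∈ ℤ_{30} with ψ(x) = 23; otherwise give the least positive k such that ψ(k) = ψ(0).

3

Recall: ψ is injective if ψ(s) = ψ(t) implies s = t.
Suppose ψ(s) = ψ(t) in ℤ_{30}. Then 11s + 20 ≡ 11t + 20 (mod 30), thus 11(s − t) ≡ 0 (mod 30).
Since gcd(11, 30) = 1, 11 is invertible modulo 30, so s − t ≡ 0 (mod 30), i.e. s = t.
We now compute 11⁻¹ mod 30 explicitly. Euclid's algorithm: 30 = 2·11 + 8, 11 = 1·8 + 3, 8 = 2·3 + 2, 3 = 1·2 + 1; back-substituting gives 1 = 11·11 − 4·30, so 11⁻¹ ≡ 11 (mod 30).
Then y ↦ 11(y − 20) is a two-sided inverse to ψ, so every y ∈ ℤ_{30} has a preimage.
Hence ψ is bijective.
Since ψ is bijective, we compute ψ⁻¹(23): solve 11x + 20 ≡ 23 (mod 30), i.e. 11x ≡ 3 (mod 30).
Multiplying by 11⁻¹ = 11 gives x ≡ 11·3 = 33 = 1·30 + 3 ≡ 3 (mod 30).
Check: ψ(3) = 11·3 + 20 = 53 = 1·30 + 23 ≡ 23 (mod 30).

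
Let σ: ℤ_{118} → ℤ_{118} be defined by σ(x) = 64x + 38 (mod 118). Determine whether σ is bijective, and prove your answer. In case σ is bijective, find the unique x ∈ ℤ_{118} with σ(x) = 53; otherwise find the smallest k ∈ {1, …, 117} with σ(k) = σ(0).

We have gcd(64, 118) = 2 > 1. Taking x_1 = 0 and x_2 = 59: σ(0) = 38 and σ(59) = 64·59 + 38 = 3814 ≡ 38 (mod 118).
So σ(0) = σ(59) while 0 ≠ 59, so σ is not injective, hence not bijective.
Since σ is not bijective, we find the least positive k with σ(k) = σ(0): this means 64k ≡ 0 (mod 118), i.e. 118 ∣ 64k. Since gcd(64, 118) = 2, dividing through by 2 this holds exactly when 59 ∣ 32k, and as gcd(32, 59) = 1, exactly when 59 ∣ k.
The smallest positive such k is 59.

59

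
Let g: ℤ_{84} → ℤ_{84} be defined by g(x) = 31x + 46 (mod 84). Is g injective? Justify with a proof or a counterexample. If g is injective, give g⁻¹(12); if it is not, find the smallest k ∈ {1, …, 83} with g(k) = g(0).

By definition, g is injective when g(a) = g(b) forces a = b.
Suppose g(a) = g(b) in ℤ_{84}. Then 31a + 46 ≡ 31b + 46 (mod 84), hence 31(a − b) ≡ 0 (mod 84).
Since gcd(31, 84) = 1, 31 is invertible modulo 84, therefore a − b ≡ 0 (mod 84), i.e. a = b.
Therefore g is injective.
We now compute 31⁻¹ mod 84 explicitly. Euclid's algorithm: 84 = 2·31 + 22, 31 = 1·22 + 9, 22 = 2·9 + 4, 9 = 2·4 + 1; back-substituting gives 1 = 19·31 − 7·84, so 31⁻¹ ≡ 19 (mod 84).
Since g is injective, we compute g⁻¹(12): solve 31x + 46 ≡ 12 (mod 84), i.e. 31x ≡ 50 (mod 84).
Multiplying by 31⁻¹ = 19 gives x ≡ 19·50 = 950 = 11·84 + 26 ≡ 26 (mod 84).
Check: g(26) = 31·26 + 46 = 852 = 10·84 + 12 ≡ 12 (mod 84).

26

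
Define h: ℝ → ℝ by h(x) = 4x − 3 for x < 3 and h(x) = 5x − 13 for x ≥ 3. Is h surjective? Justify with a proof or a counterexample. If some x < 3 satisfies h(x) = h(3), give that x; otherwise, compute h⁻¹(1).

5/4

Both pieces are strictly increasing (slopes 4 and 5), so each is injective on its own interval.
The left piece maps (−∞, 3) onto (−∞, 9); the right piece maps [3, ∞) onto [2, ∞).
The union (−∞, 9) ∪ [2, ∞) covers ℝ, so h is surjective.
For the follow-up: the images overlap, so an x < 3 with h(x) = h(3) exists. h(3) = 2; solving 4x − 3 = 2 for x < 3 gives x = (2 + 3)/4 = 5/4.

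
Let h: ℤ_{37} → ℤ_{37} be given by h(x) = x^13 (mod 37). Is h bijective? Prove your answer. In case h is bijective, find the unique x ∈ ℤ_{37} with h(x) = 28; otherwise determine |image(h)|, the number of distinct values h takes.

Since 37 is prime, the nonzero elements of ℤ_{37} form a cyclic group of order 36.
As gcd(13, 36) = 1, raising to the 13th power is a bijection on this group: if x_1^13 ≡ x_2^13 then (x_1x_2^{−1})^13 = 1, and the only element of order dividing gcd(13, 36) = 1 is 1, so x_1 = x_2.
With h(0) = 0 this makes h injective on all of ℤ_{37}, hence bijective (finite equal-size domain and codomain). In particular h is bijective.
Since h is bijective, we find the preimage of 28. The inverse of x ↦ x^13 on (ℤ_{37})^× is x ↦ x^25, because 13·25 = 325 = 9·36 + 1 ≡ 1 (mod 36) and x^{36} = 1 for x ≠ 0 (Fermat). So h⁻¹(28) = 28^25 mod 37.
Repeated squaring mod 37: 28^1 ≡ 28, 28^2 ≡ 28² = 784 ≡ 7, 28^4 ≡ 7² = 49 ≡ 12, 28^8 ≡ 12² = 144 ≡ 33, 28^16 ≡ 33² = 1089 ≡ 16. Since 25 = 16 + 8 + 1, 28^25 ≡ 16·33·28: 16·33 = 528 ≡ 10, then 10·28 = 280 ≡ 21. So 28^25 ≡ 21 (mod 37).
Hence h⁻¹(28) = 21.

21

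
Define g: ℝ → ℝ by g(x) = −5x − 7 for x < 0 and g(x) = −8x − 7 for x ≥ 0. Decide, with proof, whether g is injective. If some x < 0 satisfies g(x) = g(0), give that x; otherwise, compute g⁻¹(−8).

Both pieces are strictly decreasing (slopes −5 and −8), so each is injective on its own interval.
The left piece maps (−∞, 0) onto (−7, ∞); the right piece maps [0, ∞) onto (−∞, −7].
These images are disjoint, so no value is attained by both pieces. Thus g is injective.
Because the two images are disjoint, no x < 0 has g(x) = g(0), so we compute g⁻¹(−8): −8 lies in (−∞, −7], so solve −8x − 7 = −8: x = (−8 + 7)/(−8) = 1/8.

1/8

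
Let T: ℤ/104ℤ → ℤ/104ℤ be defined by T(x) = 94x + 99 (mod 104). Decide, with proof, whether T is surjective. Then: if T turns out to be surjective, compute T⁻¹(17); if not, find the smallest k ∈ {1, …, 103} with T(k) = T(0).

Recall that T is surjective if every y in the codomain equals T(x) for some x in the domain.
Since gcd(94, 104) = 2, we have 94x ≡ 0 (mod 2) for all x, so T(x) ≡ 1 (mod 2).
But 0 ≢ 1 (mod 2), so 0 ∈ ℤ/104ℤ has no preimage. Hence T is not surjective.
Since T is not surjective, we find the least positive k with T(k) = T(0): this means 94k ≡ 0 (mod 104), i.e. 104 ∣ 94k. Since gcd(94, 104) = 2, dividing through by 2 this holds exactly when 52 ∣ 47k, and as gcd(47, 52) = 1, exactly when 52 ∣ k.
The smallest positive such k is 52.

52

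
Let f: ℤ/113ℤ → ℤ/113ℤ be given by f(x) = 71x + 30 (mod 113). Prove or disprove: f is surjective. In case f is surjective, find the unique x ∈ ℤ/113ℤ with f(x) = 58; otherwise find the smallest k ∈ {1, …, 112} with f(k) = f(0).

37

Since gcd(71, 113) = 1, 71 is invertible modulo 113. Euclid's algorithm: 113 = 1·71 + 42, 71 = 1·42 + 29, 42 = 1·29 + 13, 29 = 2·13 + 3, 13 = 4·3 + 1; back-substituting gives 1 = 78·71 − 49·113, so 71⁻¹ ≡ 78 (mod 113).
Then y ↦ 78(y − 30) is a two-sided inverse to f, so every y ∈ ℤ/113ℤ has a preimage.
Hence f is surjective.
Since f is surjective, we find f⁻¹(58): we need 71x ≡ 58 − 30 ≡ 28 (mod 113). Using 71⁻¹ = 78: x ≡ 78·28 = 2184 = 19·113 + 37, so x = 37.
Check: f(37) = 71·37 + 30 = 2657 = 23·113 + 58 ≡ 58 (mod 113).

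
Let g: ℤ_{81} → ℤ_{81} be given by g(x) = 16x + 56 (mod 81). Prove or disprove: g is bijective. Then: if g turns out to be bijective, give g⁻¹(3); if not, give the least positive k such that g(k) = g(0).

If g(s) = g(t), then 16s ≡ 16t (mod 81). Because gcd(16, 81) = 1, we may cancel 16 to get s ≡ t (mod 81).
We now compute 16⁻¹ mod 81 explicitly. Euclid's algorithm: 81 = 5·16 + 1; back-substituting gives 1 = 76·16 − 15·81, so 16⁻¹ ≡ 76 (mod 81).
For any y ∈ ℤ_{81}, x = 76(y − 56) mod 81 satisfies g(x) = 16·76(y − 56) + 56 ≡ y (since 16·76 ≡ 1 mod 81). So every y has a preimage.
Therefore g is bijective.
Since g is bijective, we find g⁻¹(3): we need 16x ≡ 3 − 56 ≡ 28 (mod 81). Using 16⁻¹ = 76: x ≡ 76·28 = 2128 = 26·81 + 22, so x = 22.
Check: g(22) = 16·22 + 56 = 408 = 5·81 + 3 ≡ 3 (mod 81).

22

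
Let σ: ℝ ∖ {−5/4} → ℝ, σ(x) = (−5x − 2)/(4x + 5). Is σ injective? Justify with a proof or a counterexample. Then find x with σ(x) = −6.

-28/19

Suppose σ(a) = σ(b). Cross-multiplying: (−5a − 2)(4b + 5) = (−5b − 2)(4a + 5).
Expanding both sides and cancelling the symmetric terms leaves −17·(a − b) = 0. Since −17 ≠ 0, a = b. Thus σ is injective.
Solving σ(x) = −6: cross-multiplying gives −5x − 2 = −6(4x + 5), which rearranges to 19x = −28, so x = −28/19.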